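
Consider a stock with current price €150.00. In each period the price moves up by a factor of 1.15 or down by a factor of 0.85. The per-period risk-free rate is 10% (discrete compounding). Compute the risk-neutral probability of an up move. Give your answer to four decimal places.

p = 0.8333

Risk-neutral probability p = (1 + 0.1 − 0.85)/(1.15 − 0.85) = 0.2500/0.3000 = 0.8333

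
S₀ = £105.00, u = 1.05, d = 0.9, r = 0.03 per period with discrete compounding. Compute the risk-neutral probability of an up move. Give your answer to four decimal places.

p = 0.8667

Risk-neutral probability p = (1 + 0.03 − 0.9)/(1.05 − 0.9) = 0.1300/0.1500 = 0.8667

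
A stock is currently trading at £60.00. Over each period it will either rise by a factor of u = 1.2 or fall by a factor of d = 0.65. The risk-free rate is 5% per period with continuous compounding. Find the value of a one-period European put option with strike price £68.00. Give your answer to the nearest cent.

£7.46

Risk-neutral probability p = (e^0.05 − 0.65)/(1.2 − 0.65) = 0.4013/0.5500 = 0.7296
Terminal stock prices: S_u = 72, S_d = 39
Terminal payoffs (K − S): max(-4, 0) = 0, max(29, 0) = 29
Node 0 (S = 60): V_0 = e^(−0.05)·[0.7296·0.0000 + 0.2704·29.0000] = 7.4596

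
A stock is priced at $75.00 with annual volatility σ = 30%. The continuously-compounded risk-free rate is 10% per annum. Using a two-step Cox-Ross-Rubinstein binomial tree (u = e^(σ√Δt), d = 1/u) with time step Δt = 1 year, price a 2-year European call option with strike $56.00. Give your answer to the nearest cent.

CRR parameters: u = e^(σ√Δt) = e^(0.3·√1) = 1.3499, d = 1/u = 0.7408
Per-period rate: rΔt = 0.1·1 = 0.1, so R = e^0.1 = 1.1052
Risk-neutral probability p = (e^0.1 − 0.7408)/(1.3499 − 0.7408) = 0.3644/0.6090 = 0.5982
Terminal stock prices: S_uu = 136.7, S_ud = 75, S_dd = 41.16
Terminal payoffs (S − K): max(80.66, 0) = 80.66, max(19, 0) = 19, max(-14.84, 0) = 0
Node u (S = 101.2): V_u = e^(−0.1)·[0.5982·80.6589 + 0.4018·19.0000] = 50.5685
Node d (S = 55.56): V_d = e^(−0.1)·[0.5982·19.0000 + 0.4018·0.0000] = 10.2849
Node 0 (S = 75): V_0 = e^(−0.1)·[0.5982·50.5685 + 0.4018·10.2849] = 31.1121

$31.11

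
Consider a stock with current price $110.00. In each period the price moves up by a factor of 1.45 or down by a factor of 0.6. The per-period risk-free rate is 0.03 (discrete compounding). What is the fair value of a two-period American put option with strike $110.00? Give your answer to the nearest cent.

Risk-neutral probability p = (1 + 0.03 − 0.6)/(1.45 − 0.6) = 0.4300/0.8500 = 0.5059
Terminal stock prices: S_uu = 231.3, S_ud = 95.7, S_dd = 39.6
Terminal payoffs (K − S): max(-121.3, 0) = 0, max(14.3, 0) = 14.3, max(70.4, 0) = 70.4
Node u (S = 159.5): continuation = 1/1.03·[0.5059·0.0000 + 0.4941·14.3000] = 6.8601; exercise value = 0.0000 ≤ continuation, so V_u = 6.8601
Node d (S = 66): continuation = 1/1.03·[0.5059·14.3000 + 0.4941·70.4000] = 40.7961; exercise value = 44.0000 > continuation, so V_d = 44.0000 (exercise)
Node 0 (S = 110): continuation = 1/1.03·[0.5059·6.8601 + 0.4941·44.0000] = 24.4773; exercise value = 0.0000 ≤ continuation, so V_0 = 24.4773

$24.48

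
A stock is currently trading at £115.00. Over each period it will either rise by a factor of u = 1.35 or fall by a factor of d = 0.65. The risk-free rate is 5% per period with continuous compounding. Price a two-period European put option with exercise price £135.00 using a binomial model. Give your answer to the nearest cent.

£29.33

Risk-neutral probability p = (e^0.05 − 0.65)/(1.35 − 0.65) = 0.4013/0.7000 = 0.5732
Terminal stock prices: S_uu = 209.6, S_ud = 100.9, S_dd = 48.59
Terminal payoffs (K − S): max(-74.59, 0) = 0, max(34.09, 0) = 34.09, max(86.41, 0) = 86.41
Node u (S = 155.2): V_u = e^(−0.05)·[0.5732·0.0000 + 0.4268·34.0875] = 13.8376
Node d (S = 74.75): V_d = e^(−0.05)·[0.5732·34.0875 + 0.4268·86.4125] = 53.6660
Node 0 (S = 115): V_0 = e^(−0.05)·[0.5732·13.8376 + 0.4268·53.6660] = 29.3307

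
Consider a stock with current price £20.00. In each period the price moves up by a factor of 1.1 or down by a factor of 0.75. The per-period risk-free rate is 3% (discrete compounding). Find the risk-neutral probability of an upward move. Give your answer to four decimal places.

p = 0.8000

Risk-neutral probability p = (1 + 0.03 − 0.75)/(1.1 − 0.75) = 0.2800/0.3500 = 0.8000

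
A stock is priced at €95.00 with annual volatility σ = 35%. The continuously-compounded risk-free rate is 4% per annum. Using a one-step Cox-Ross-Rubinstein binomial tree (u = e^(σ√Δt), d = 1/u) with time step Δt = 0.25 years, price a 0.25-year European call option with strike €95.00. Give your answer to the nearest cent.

€8.72

CRR parameters: u = e^(σ√Δt) = e^(0.35·√0.25) = 1.1912, d = 1/u = 0.8395
Per-period rate: rΔt = 0.04·0.25 = 0.01, so R = e^0.01 = 1.0101
Risk-neutral probability p = (e^0.01 − 0.8395)/(1.1912 − 0.8395) = 0.1706/0.3518 = 0.4849
Terminal stock prices: S_u = 113.2, S_d = 79.75
Terminal payoffs (S − K): max(18.17, 0) = 18.17, max(-15.25, 0) = 0
Node 0 (S = 95): V_0 = e^(−0.01)·[0.4849·18.1684 + 0.5151·0.0000] = 8.7227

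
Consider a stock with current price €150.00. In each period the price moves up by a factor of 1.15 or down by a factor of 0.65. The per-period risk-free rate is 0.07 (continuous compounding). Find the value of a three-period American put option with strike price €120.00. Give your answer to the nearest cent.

€4.15

Risk-neutral probability p = (e^0.07 − 0.65)/(1.15 − 0.65) = 0.4225/0.5000 = 0.8450
Terminal stock prices: S_uuu = 228.1, S_uud = 128.9, S_udd = 72.88, S_ddd = 41.19
Terminal payoffs (K − S): max(-108.1, 0) = 0, max(-8.944, 0) = 0, max(47.12, 0) = 47.12, max(78.81, 0) = 78.81
Node uu (S = 198.4): continuation = e^(−0.07)·[0.8450·0.0000 + 0.1550·0.0000] = 0.0000; exercise value = 0.0000 ≤ continuation, so V_uu = 0.0000
Node ud (S = 112.1): continuation = e^(−0.07)·[0.8450·0.0000 + 0.1550·47.1187] = 6.8089; exercise value = 7.8750 > continuation, so V_ud = 7.8750 (exercise)
Node dd (S = 63.38): continuation = e^(−0.07)·[0.8450·47.1187 + 0.1550·78.8063] = 48.5123; exercise value = 56.6250 > continuation, so V_dd = 56.6250 (exercise)
Node u (S = 172.5): continuation = e^(−0.07)·[0.8450·0.0000 + 0.1550·7.8750] = 1.1380; exercise value = 0.0000 ≤ continuation, so V_u = 1.1380
Node d (S = 97.5): continuation = e^(−0.07)·[0.8450·7.8750 + 0.1550·56.6250] = 14.3873; exercise value = 22.5000 > continuation, so V_d = 22.5000 (exercise)
Node 0 (S = 150): continuation = e^(−0.07)·[0.8450·1.1380 + 0.1550·22.5000] = 4.1480; exercise value = 0.0000 ≤ continuation, so V_0 = 4.1480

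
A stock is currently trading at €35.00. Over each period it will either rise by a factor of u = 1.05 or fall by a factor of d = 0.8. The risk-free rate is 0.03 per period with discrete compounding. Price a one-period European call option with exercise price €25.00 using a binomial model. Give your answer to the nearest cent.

€10.73

Risk-neutral probability p = (1 + 0.03 − 0.8)/(1.05 − 0.8) = 0.2300/0.2500 = 0.9200
Terminal stock prices: S_u = 36.75, S_d = 28
Terminal payoffs (S − K): max(11.75, 0) = 11.75, max(3, 0) = 3
Node 0 (S = 35): V_0 = 1/1.03·[0.9200·11.7500 + 0.0800·3.0000] = 10.7282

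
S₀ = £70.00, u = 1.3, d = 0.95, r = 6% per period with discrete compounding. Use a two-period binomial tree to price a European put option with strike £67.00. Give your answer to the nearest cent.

Risk-neutral probability p = (1 + 0.06 − 0.95)/(1.3 − 0.95) = 0.1100/0.3500 = 0.3143
Terminal stock prices: S_uu = 118.3, S_ud = 86.45, S_dd = 63.17
Terminal payoffs (K − S): max(-51.3, 0) = 0, max(-19.45, 0) = 0, max(3.825, 0) = 3.825
Node u (S = 91): V_u = 1/1.06·[0.3143·0.0000 + 0.6857·0.0000] = 0.0000
Node d (S = 66.5): V_d = 1/1.06·[0.3143·0.0000 + 0.6857·3.8250] = 2.4744
Node 0 (S = 70): V_0 = 1/1.06·[0.3143·0.0000 + 0.6857·2.4744] = 1.6007

£1.60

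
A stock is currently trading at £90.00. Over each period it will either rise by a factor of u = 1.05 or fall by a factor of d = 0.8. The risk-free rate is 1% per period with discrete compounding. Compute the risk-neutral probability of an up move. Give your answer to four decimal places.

p = 0.8400

Risk-neutral probability p = (1 + 0.01 − 0.8)/(1.05 − 0.8) = 0.2100/0.2500 = 0.8400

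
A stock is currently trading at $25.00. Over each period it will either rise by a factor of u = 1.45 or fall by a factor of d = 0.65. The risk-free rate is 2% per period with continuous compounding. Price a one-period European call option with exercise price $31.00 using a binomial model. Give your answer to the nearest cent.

$2.38

Risk-neutral probability p = (e^0.02 − 0.65)/(1.45 − 0.65) = 0.3702/0.8000 = 0.4628
Terminal stock prices: S_u = 36.25, S_d = 16.25
Terminal payoffs (S − K): max(5.25, 0) = 5.25, max(-14.75, 0) = 0
Node 0 (S = 25): V_0 = e^(−0.02)·[0.4628·5.2500 + 0.5372·0.0000] = 2.3813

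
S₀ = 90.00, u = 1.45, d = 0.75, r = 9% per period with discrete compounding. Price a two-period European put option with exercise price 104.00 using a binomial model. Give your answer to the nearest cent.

Risk-neutral probability p = (1 + 0.09 − 0.75)/(1.45 − 0.75) = 0.3400/0.7000 = 0.4857
Terminal stock prices: S_uu = 189.2, S_ud = 97.88, S_dd = 50.62
Terminal payoffs (K − S): max(-85.22, 0) = 0, max(6.125, 0) = 6.125, max(53.38, 0) = 53.38
Node u (S = 130.5): V_u = 1/1.09·[0.4857·0.0000 + 0.5143·6.1250] = 2.8899
Node d (S = 67.5): V_d = 1/1.09·[0.4857·6.1250 + 0.5143·53.3750] = 27.9128
Node 0 (S = 90): V_0 = 1/1.09·[0.4857·2.8899 + 0.5143·27.9128] = 14.4577

14.46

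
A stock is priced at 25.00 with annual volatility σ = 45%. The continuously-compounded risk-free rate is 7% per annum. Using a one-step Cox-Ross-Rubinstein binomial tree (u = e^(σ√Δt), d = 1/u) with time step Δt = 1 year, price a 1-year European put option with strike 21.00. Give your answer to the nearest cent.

CRR parameters: u = e^(σ√Δt) = e^(0.45·√1) = 1.5683, d = 1/u = 0.6376
Per-period rate: rΔt = 0.07·1 = 0.07, so R = e^0.07 = 1.0725
Risk-neutral probability p = (e^0.07 − 0.6376)/(1.5683 − 0.6376) = 0.4349/0.9307 = 0.4673
Terminal stock prices: S_u = 39.21, S_d = 15.94
Terminal payoffs (K − S): max(-18.21, 0) = 0, max(5.059, 0) = 5.059
Node 0 (S = 25): V_0 = e^(−0.07)·[0.4673·0.0000 + 0.5327·5.0593] = 2.5130

2.51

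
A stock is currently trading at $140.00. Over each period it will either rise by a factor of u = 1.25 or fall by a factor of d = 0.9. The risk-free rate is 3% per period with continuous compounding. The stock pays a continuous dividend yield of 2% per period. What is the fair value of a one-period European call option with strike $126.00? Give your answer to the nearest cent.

$14.95

Per-period risk-free factor R = e^0.03 = 1.0305; dividend-adjusted growth = e^(0.03−0.02) = 1.0101.
Risk-neutral probability p = (1.0101 − 0.9)/(1.25 − 0.9) = 0.1101/0.3500 = 0.3144
Terminal stock prices: S_u = 175, S_d = 126
Terminal payoffs (S − K): max(49, 0) = 49, max(0, 0) = 0
Node 0 (S = 140): V_0 = e^(−0.03)·[0.3144·49.0000 + 0.6856·0.0000] = 14.9517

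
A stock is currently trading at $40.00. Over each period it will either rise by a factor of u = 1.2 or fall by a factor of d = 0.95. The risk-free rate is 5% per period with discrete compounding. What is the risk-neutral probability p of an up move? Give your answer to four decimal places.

p = 0.4000

Risk-neutral probability p = (1 + 0.05 − 0.95)/(1.2 − 0.95) = 0.1000/0.2500 = 0.4000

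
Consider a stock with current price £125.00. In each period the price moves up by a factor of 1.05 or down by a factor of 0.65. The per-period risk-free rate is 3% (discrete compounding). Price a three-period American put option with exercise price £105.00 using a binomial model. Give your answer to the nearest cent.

Risk-neutral probability p = (1 + 0.03 − 0.65)/(1.05 − 0.65) = 0.3800/0.4000 = 0.9500
Terminal stock prices: S_uuu = 144.7, S_uud = 89.58, S_udd = 55.45, S_ddd = 34.33
Terminal payoffs (K − S): max(-39.7, 0) = 0, max(15.42, 0) = 15.42, max(49.55, 0) = 49.55, max(70.67, 0) = 70.67
Node uu (S = 137.8): continuation = 1/1.03·[0.9500·0.0000 + 0.0500·15.4219] = 0.7486; exercise value = 0.0000 ≤ continuation, so V_uu = 0.7486
Node ud (S = 85.31): continuation = 1/1.03·[0.9500·15.4219 + 0.0500·49.5469] = 16.6292; exercise value = 19.6875 > continuation, so V_ud = 19.6875 (exercise)
Node dd (S = 52.81): continuation = 1/1.03·[0.9500·49.5469 + 0.0500·70.6719] = 49.1292; exercise value = 52.1875 > continuation, so V_dd = 52.1875 (exercise)
Node u (S = 131.2): continuation = 1/1.03·[0.9500·0.7486 + 0.0500·19.6875] = 1.6462; exercise value = 0.0000 ≤ continuation, so V_u = 1.6462
Node d (S = 81.25): continuation = 1/1.03·[0.9500·19.6875 + 0.0500·52.1875] = 20.6917; exercise value = 23.7500 > continuation, so V_d = 23.7500 (exercise)
Node 0 (S = 125): continuation = 1/1.03·[0.9500·1.6462 + 0.0500·23.7500] = 2.6712; exercise value = 0.0000 ≤ continuation, so V_0 = 2.6712

£2.67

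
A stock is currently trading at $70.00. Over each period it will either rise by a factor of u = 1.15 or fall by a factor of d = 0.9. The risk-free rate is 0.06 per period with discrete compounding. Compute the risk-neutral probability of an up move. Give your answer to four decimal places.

Risk-neutral probability p = (1 + 0.06 − 0.9)/(1.15 − 0.9) = 0.1600/0.2500 = 0.6400

p = 0.6400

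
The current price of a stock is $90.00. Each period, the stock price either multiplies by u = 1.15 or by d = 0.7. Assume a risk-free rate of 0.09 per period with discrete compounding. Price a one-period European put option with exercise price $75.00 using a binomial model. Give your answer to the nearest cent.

$1.47

Risk-neutral probability p = (1 + 0.09 − 0.7)/(1.15 − 0.7) = 0.3900/0.4500 = 0.8667
Terminal stock prices: S_u = 103.5, S_d = 63
Terminal payoffs (K − S): max(-28.5, 0) = 0, max(12, 0) = 12
Node 0 (S = 90): V_0 = 1/1.09·[0.8667·0.0000 + 0.1333·12.0000] = 1.4679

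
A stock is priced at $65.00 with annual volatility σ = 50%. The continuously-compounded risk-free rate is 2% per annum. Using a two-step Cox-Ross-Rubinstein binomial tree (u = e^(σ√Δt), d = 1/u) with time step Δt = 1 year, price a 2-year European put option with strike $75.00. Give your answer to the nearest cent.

$22.45

CRR parameters: u = e^(σ√Δt) = e^(0.5·√1) = 1.6487, d = 1/u = 0.6065
Per-period rate: rΔt = 0.02·1 = 0.02, so R = e^0.02 = 1.0202
Risk-neutral probability p = (e^0.02 − 0.6065)/(1.6487 − 0.6065) = 0.4137/1.0422 = 0.3969
Terminal stock prices: S_uu = 176.7, S_ud = 65, S_dd = 23.91
Terminal payoffs (K − S): max(-101.7, 0) = 0, max(10, 0) = 10, max(51.09, 0) = 51.09
Node u (S = 107.2): V_u = e^(−0.02)·[0.3969·0.0000 + 0.6031·10.0000] = 5.9113
Node d (S = 39.42): V_d = e^(−0.02)·[0.3969·10.0000 + 0.6031·51.0878] = 34.0904
Node 0 (S = 65): V_0 = e^(−0.02)·[0.3969·5.9113 + 0.6031·34.0904] = 22.4519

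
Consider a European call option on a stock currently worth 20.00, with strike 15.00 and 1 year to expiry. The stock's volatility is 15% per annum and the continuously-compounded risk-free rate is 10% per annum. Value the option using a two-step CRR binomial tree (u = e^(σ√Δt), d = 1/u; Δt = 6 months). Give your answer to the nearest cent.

6.43

CRR parameters: u = e^(σ√Δt) = e^(0.15·√0.5) = 1.1119, d = 1/u = 0.8994
Per-period rate: rΔt = 0.1·0.5 = 0.05, so R = e^0.05 = 1.0513
Risk-neutral probability p = (e^0.05 − 0.8994)/(1.1119 − 0.8994) = 0.1519/0.2125 = 0.7148
Terminal stock prices: S_uu = 24.73, S_ud = 20, S_dd = 16.18
Terminal payoffs (S − K): max(9.726, 0) = 9.726, max(5, 0) = 5, max(1.177, 0) = 1.177
Node u (S = 22.24): V_u = e^(−0.05)·[0.7148·9.7262 + 0.2852·5.0000] = 7.9695
Node d (S = 17.99): V_d = e^(−0.05)·[0.7148·5.0000 + 0.2852·1.1772] = 3.7189
Node 0 (S = 20): V_0 = e^(−0.05)·[0.7148·7.9695 + 0.2852·3.7189] = 6.4274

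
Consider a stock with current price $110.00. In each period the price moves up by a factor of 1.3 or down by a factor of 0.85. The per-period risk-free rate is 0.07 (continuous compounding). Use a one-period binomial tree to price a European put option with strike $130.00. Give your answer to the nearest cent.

Risk-neutral probability p = (e^0.07 − 0.85)/(1.3 − 0.85) = 0.2225/0.4500 = 0.4945
Terminal stock prices: S_u = 143, S_d = 93.5
Terminal payoffs (K − S): max(-13, 0) = 0, max(36.5, 0) = 36.5
Node 0 (S = 110): V_0 = e^(−0.07)·[0.4945·0.0000 + 0.5055·36.5000] = 17.2046

$17.20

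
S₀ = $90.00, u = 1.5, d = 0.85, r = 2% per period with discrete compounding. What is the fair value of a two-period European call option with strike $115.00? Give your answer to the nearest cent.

Risk-neutral probability p = (1 + 0.02 − 0.85)/(1.5 − 0.85) = 0.1700/0.6500 = 0.2615
Terminal stock prices: S_uu = 202.5, S_ud = 114.8, S_dd = 65.02
Terminal payoffs (S − K): max(87.5, 0) = 87.5, max(-0.25, 0) = 0, max(-49.98, 0) = 0
Node u (S = 135): V_u = 1/1.02·[0.2615·87.5000 + 0.7385·0.0000] = 22.4359
Node d (S = 76.5): V_d = 1/1.02·[0.2615·0.0000 + 0.7385·0.0000] = 0.0000
Node 0 (S = 90): V_0 = 1/1.02·[0.2615·22.4359 + 0.7385·0.0000] = 5.7528

$5.75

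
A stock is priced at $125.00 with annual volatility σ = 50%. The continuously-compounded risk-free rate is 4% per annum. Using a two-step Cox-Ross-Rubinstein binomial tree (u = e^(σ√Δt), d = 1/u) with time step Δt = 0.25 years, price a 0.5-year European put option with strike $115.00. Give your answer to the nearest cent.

CRR parameters: u = e^(σ√Δt) = e^(0.5·√0.25) = 1.2840, d = 1/u = 0.7788
Per-period rate: rΔt = 0.04·0.25 = 0.01, so R = e^0.01 = 1.0101
Risk-neutral probability p = (e^0.01 − 0.7788)/(1.2840 − 0.7788) = 0.2312/0.5052 = 0.4577
Terminal stock prices: S_uu = 206.1, S_ud = 125, S_dd = 75.82
Terminal payoffs (K − S): max(-91.09, 0) = 0, max(-10, 0) = 0, max(39.18, 0) = 39.18
Node u (S = 160.5): V_u = e^(−0.01)·[0.4577·0.0000 + 0.5423·0.0000] = 0.0000
Node d (S = 97.35): V_d = e^(−0.01)·[0.4577·0.0000 + 0.5423·39.1837] = 21.0372
Node 0 (S = 125): V_0 = e^(−0.01)·[0.4577·0.0000 + 0.5423·21.0372] = 11.2947

$11.29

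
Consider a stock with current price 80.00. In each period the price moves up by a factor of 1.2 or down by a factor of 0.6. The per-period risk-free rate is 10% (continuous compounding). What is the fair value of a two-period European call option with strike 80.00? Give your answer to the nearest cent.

20.43

Risk-neutral probability p = (e^0.1 − 0.6)/(1.2 − 0.6) = 0.5052/0.6000 = 0.8420
Terminal stock prices: S_uu = 115.2, S_ud = 57.6, S_dd = 28.8
Terminal payoffs (S − K): max(35.2, 0) = 35.2, max(-22.4, 0) = 0, max(-51.2, 0) = 0
Node u (S = 96): V_u = e^(−0.1)·[0.8420·35.2000 + 0.1580·0.0000] = 26.8164
Node d (S = 48): V_d = e^(−0.1)·[0.8420·0.0000 + 0.1580·0.0000] = 0.0000
Node 0 (S = 80): V_0 = e^(−0.1)·[0.8420·26.8164 + 0.1580·0.0000] = 20.4295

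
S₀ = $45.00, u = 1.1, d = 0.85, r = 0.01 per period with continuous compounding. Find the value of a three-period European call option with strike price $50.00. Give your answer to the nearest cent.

Risk-neutral probability p = (e^0.01 − 0.85)/(1.1 − 0.85) = 0.1601/0.2500 = 0.6402
Terminal stock prices: S_uuu = 59.9, S_uud = 46.28, S_udd = 35.76, S_ddd = 27.64
Terminal payoffs (S − K): max(9.895, 0) = 9.895, max(-3.717, 0) = 0, max(-14.24, 0) = 0, max(-22.36, 0) = 0
Node uu (S = 54.45): V_uu = e^(−0.01)·[0.6402·9.8950 + 0.3598·0.0000] = 6.2718
Node ud (S = 42.08): V_ud = e^(−0.01)·[0.6402·0.0000 + 0.3598·0.0000] = 0.0000
Node dd (S = 32.51): V_dd = e^(−0.01)·[0.6402·0.0000 + 0.3598·0.0000] = 0.0000
Node u (S = 49.5): V_u = e^(−0.01)·[0.6402·6.2718 + 0.3598·0.0000] = 3.9752
Node d (S = 38.25): V_d = e^(−0.01)·[0.6402·0.0000 + 0.3598·0.0000] = 0.0000
Node 0 (S = 45): V_0 = e^(−0.01)·[0.6402·3.9752 + 0.3598·0.0000] = 2.5196

$2.52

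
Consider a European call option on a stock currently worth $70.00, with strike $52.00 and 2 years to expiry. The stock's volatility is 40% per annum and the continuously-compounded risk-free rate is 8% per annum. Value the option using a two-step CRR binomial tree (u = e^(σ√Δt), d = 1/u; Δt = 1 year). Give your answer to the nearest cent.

CRR parameters: u = e^(σ√Δt) = e^(0.4·√1) = 1.4918, d = 1/u = 0.6703
Per-period rate: rΔt = 0.08·1 = 0.08, so R = e^0.08 = 1.0833
Risk-neutral probability p = (e^0.08 − 0.6703)/(1.4918 − 0.6703) = 0.4130/0.8215 = 0.5027
Terminal stock prices: S_uu = 155.8, S_ud = 70, S_dd = 31.45
Terminal payoffs (S − K): max(103.8, 0) = 103.8, max(18, 0) = 18, max(-20.55, 0) = 0
Node u (S = 104.4): V_u = e^(−0.08)·[0.5027·103.7879 + 0.4973·18.0000] = 56.4257
Node d (S = 46.92): V_d = e^(−0.08)·[0.5027·18.0000 + 0.4973·0.0000] = 8.3528
Node 0 (S = 70): V_0 = e^(−0.08)·[0.5027·56.4257 + 0.4973·8.3528] = 30.0187

$30.02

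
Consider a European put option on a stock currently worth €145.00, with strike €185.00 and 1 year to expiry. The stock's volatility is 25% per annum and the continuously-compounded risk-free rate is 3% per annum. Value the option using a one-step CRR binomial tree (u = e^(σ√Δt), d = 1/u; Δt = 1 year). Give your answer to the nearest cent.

€35.10

CRR parameters: u = e^(σ√Δt) = e^(0.25·√1) = 1.2840, d = 1/u = 0.7788
Per-period rate: rΔt = 0.03·1 = 0.03, so R = e^0.03 = 1.0305
Risk-neutral probability p = (e^0.03 − 0.7788)/(1.2840 − 0.7788) = 0.2517/0.5052 = 0.4981
Terminal stock prices: S_u = 186.2, S_d = 112.9
Terminal payoffs (K − S): max(-1.184, 0) = 0, max(72.07, 0) = 72.07
Node 0 (S = 145): V_0 = e^(−0.03)·[0.4981·0.0000 + 0.5019·72.0739] = 35.1046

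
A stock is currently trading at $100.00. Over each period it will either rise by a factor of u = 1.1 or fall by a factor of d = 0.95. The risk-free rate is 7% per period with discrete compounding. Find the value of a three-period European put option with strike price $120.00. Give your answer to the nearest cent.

$3.43

Risk-neutral probability p = (1 + 0.07 − 0.95)/(1.1 − 0.95) = 0.1200/0.1500 = 0.8000
Terminal stock prices: S_uuu = 133.1, S_uud = 115, S_udd = 99.28, S_ddd = 85.74
Terminal payoffs (K − S): max(-13.1, 0) = 0, max(5.05, 0) = 5.05, max(20.72, 0) = 20.72, max(34.26, 0) = 34.26
Node uu (S = 121): V_uu = 1/1.07·[0.8000·0.0000 + 0.2000·5.0500] = 0.9439
Node ud (S = 104.5): V_ud = 1/1.07·[0.8000·5.0500 + 0.2000·20.7250] = 7.6495
Node dd (S = 90.25): V_dd = 1/1.07·[0.8000·20.7250 + 0.2000·34.2625] = 21.8995
Node u (S = 110): V_u = 1/1.07·[0.8000·0.9439 + 0.2000·7.6495] = 2.1356
Node d (S = 95): V_d = 1/1.07·[0.8000·7.6495 + 0.2000·21.8995] = 9.8126
Node 0 (S = 100): V_0 = 1/1.07·[0.8000·2.1356 + 0.2000·9.8126] = 3.4308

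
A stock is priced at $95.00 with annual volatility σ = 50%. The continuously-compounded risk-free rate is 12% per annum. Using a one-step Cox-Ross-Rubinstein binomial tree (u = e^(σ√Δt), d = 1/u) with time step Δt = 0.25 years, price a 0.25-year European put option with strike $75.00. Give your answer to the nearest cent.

$0.49

CRR parameters: u = e^(σ√Δt) = e^(0.5·√0.25) = 1.2840, d = 1/u = 0.7788
Per-period rate: rΔt = 0.12·0.25 = 0.03, so R = e^0.03 = 1.0305
Risk-neutral probability p = (e^0.03 − 0.7788)/(1.2840 − 0.7788) = 0.2517/0.5052 = 0.4981
Terminal stock prices: S_u = 122, S_d = 73.99
Terminal payoffs (K − S): max(-46.98, 0) = 0, max(1.014, 0) = 1.014
Node 0 (S = 95): V_0 = e^(−0.03)·[0.4981·0.0000 + 0.5019·1.0139] = 0.4938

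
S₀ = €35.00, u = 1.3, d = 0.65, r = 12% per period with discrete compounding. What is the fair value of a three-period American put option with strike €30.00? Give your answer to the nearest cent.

Risk-neutral probability p = (1 + 0.12 − 0.65)/(1.3 − 0.65) = 0.4700/0.6500 = 0.7231
Terminal stock prices: S_uuu = 76.89, S_uud = 38.45, S_udd = 19.22, S_ddd = 9.612
Terminal payoffs (K − S): max(-46.89, 0) = 0, max(-8.448, 0) = 0, max(10.78, 0) = 10.78, max(20.39, 0) = 20.39
Node uu (S = 59.15): continuation = 1/1.12·[0.7231·0.0000 + 0.2769·0.0000] = 0.0000; exercise value = 0.0000 ≤ continuation, so V_uu = 0.0000
Node ud (S = 29.57): continuation = 1/1.12·[0.7231·0.0000 + 0.2769·10.7762] = 2.6645; exercise value = 0.4250 ≤ continuation, so V_ud = 2.6645
Node dd (S = 14.79): continuation = 1/1.12·[0.7231·10.7762 + 0.2769·20.3881] = 11.9982; exercise value = 15.2125 > continuation, so V_dd = 15.2125 (exercise)
Node u (S = 45.5): continuation = 1/1.12·[0.7231·0.0000 + 0.2769·2.6645] = 0.6588; exercise value = 0.0000 ≤ continuation, so V_u = 0.6588
Node d (S = 22.75): continuation = 1/1.12·[0.7231·2.6645 + 0.2769·15.2125] = 5.4815; exercise value = 7.2500 > continuation, so V_d = 7.2500 (exercise)
Node 0 (S = 35): continuation = 1/1.12·[0.7231·0.6588 + 0.2769·7.2500] = 2.2179; exercise value = 0.0000 ≤ continuation, so V_0 = 2.2179

€2.22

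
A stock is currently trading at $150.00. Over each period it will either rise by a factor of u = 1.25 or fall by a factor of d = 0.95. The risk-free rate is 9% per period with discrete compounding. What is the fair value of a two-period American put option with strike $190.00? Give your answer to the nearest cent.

Risk-neutral probability p = (1 + 0.09 − 0.95)/(1.25 − 0.95) = 0.1400/0.3000 = 0.4667
Terminal stock prices: S_uu = 234.4, S_ud = 178.1, S_dd = 135.4
Terminal payoffs (K − S): max(-44.38, 0) = 0, max(11.88, 0) = 11.88, max(54.62, 0) = 54.62
Node u (S = 187.5): continuation = 1/1.09·[0.4667·0.0000 + 0.5333·11.8750] = 5.8104; exercise value = 2.5000 ≤ continuation, so V_u = 5.8104
Node d (S = 142.5): continuation = 1/1.09·[0.4667·11.8750 + 0.5333·54.6250] = 31.8119; exercise value = 47.5000 > continuation, so V_d = 47.5000 (exercise)
Node 0 (S = 150): continuation = 1/1.09·[0.4667·5.8104 + 0.5333·47.5000] = 25.7292; exercise value = 40.0000 > continuation, so V_0 = 40.0000 (exercise)

$40.00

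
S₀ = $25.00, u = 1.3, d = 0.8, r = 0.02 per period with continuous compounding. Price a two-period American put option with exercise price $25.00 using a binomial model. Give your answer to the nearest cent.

Risk-neutral probability p = (e^0.02 − 0.8)/(1.3 − 0.8) = 0.2202/0.5000 = 0.4404
Terminal stock prices: S_uu = 42.25, S_ud = 26, S_dd = 16
Terminal payoffs (K − S): max(-17.25, 0) = 0, max(-1, 0) = 0, max(9, 0) = 9
Node u (S = 32.5): continuation = e^(−0.02)·[0.4404·0.0000 + 0.5596·0.0000] = 0.0000; exercise value = 0.0000 ≤ continuation, so V_u = 0.0000
Node d (S = 20): continuation = e^(−0.02)·[0.4404·0.0000 + 0.5596·9.0000] = 4.9366; exercise value = 5.0000 > continuation, so V_d = 5.0000 (exercise)
Node 0 (S = 25): continuation = e^(−0.02)·[0.4404·0.0000 + 0.5596·5.0000] = 2.7426; exercise value = 0.0000 ≤ continuation, so V_0 = 2.7426

$2.74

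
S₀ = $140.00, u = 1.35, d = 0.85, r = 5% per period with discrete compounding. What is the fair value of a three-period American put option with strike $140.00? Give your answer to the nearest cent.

Risk-neutral probability p = (1 + 0.05 − 0.85)/(1.35 − 0.85) = 0.2000/0.5000 = 0.4000
Terminal stock prices: S_uuu = 344.5, S_uud = 216.9, S_udd = 136.6, S_ddd = 85.98
Terminal payoffs (K − S): max(-204.5, 0) = 0, max(-76.88, 0) = 0, max(3.448, 0) = 3.448, max(54.02, 0) = 54.02
Node uu (S = 255.2): continuation = 1/1.05·[0.4000·0.0000 + 0.6000·0.0000] = 0.0000; exercise value = 0.0000 ≤ continuation, so V_uu = 0.0000
Node ud (S = 160.7): continuation = 1/1.05·[0.4000·0.0000 + 0.6000·3.4475] = 1.9700; exercise value = 0.0000 ≤ continuation, so V_ud = 1.9700
Node dd (S = 101.1): continuation = 1/1.05·[0.4000·3.4475 + 0.6000·54.0225] = 32.1833; exercise value = 38.8500 > continuation, so V_dd = 38.8500 (exercise)
Node u (S = 189): continuation = 1/1.05·[0.4000·0.0000 + 0.6000·1.9700] = 1.1257; exercise value = 0.0000 ≤ continuation, so V_u = 1.1257
Node d (S = 119): continuation = 1/1.05·[0.4000·1.9700 + 0.6000·38.8500] = 22.9505; exercise value = 21.0000 ≤ continuation, so V_d = 22.9505
Node 0 (S = 140): continuation = 1/1.05·[0.4000·1.1257 + 0.6000·22.9505] = 13.5434; exercise value = 0.0000 ≤ continuation, so V_0 = 13.5434

$13.54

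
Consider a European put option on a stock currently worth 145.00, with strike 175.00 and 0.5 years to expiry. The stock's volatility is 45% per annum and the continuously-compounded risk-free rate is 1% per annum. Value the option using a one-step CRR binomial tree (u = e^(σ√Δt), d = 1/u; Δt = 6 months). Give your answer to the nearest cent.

CRR parameters: u = e^(σ√Δt) = e^(0.45·√0.5) = 1.3746, d = 1/u = 0.7275
Per-period rate: rΔt = 0.01·0.5 = 0.005, so R = e^0.005 = 1.0050
Risk-neutral probability p = (e^0.005 − 0.7275)/(1.3746 − 0.7275) = 0.2776/0.6472 = 0.4289
Terminal stock prices: S_u = 199.3, S_d = 105.5
Terminal payoffs (K − S): max(-24.32, 0) = 0, max(69.52, 0) = 69.52
Node 0 (S = 145): V_0 = e^(−0.005)·[0.4289·0.0000 + 0.5711·69.5185] = 39.5068

39.51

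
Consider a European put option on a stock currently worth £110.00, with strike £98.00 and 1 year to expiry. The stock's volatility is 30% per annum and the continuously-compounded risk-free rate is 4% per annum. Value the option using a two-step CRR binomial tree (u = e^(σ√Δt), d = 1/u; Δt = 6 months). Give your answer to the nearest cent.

CRR parameters: u = e^(σ√Δt) = e^(0.3·√0.5) = 1.2363, d = 1/u = 0.8089
Per-period rate: rΔt = 0.04·0.5 = 0.02, so R = e^0.02 = 1.0202
Risk-neutral probability p = (e^0.02 − 0.8089)/(1.2363 − 0.8089) = 0.2113/0.4275 = 0.4944
Terminal stock prices: S_uu = 168.1, S_ud = 110, S_dd = 71.97
Terminal payoffs (K − S): max(-70.13, 0) = 0, max(-12, 0) = 0, max(26.03, 0) = 26.03
Node u (S = 136): V_u = e^(−0.02)·[0.4944·0.0000 + 0.5056·0.0000] = 0.0000
Node d (S = 88.97): V_d = e^(−0.02)·[0.4944·0.0000 + 0.5056·26.0324] = 12.9007
Node 0 (S = 110): V_0 = e^(−0.02)·[0.4944·0.0000 + 0.5056·12.9007] = 6.3931

£6.39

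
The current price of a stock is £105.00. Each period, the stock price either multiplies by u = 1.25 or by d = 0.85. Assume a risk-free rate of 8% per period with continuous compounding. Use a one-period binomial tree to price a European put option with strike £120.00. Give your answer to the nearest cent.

£11.83

Risk-neutral probability p = (e^0.08 − 0.85)/(1.25 − 0.85) = 0.2333/0.4000 = 0.5832
Terminal stock prices: S_u = 131.2, S_d = 89.25
Terminal payoffs (K − S): max(-11.25, 0) = 0, max(30.75, 0) = 30.75
Node 0 (S = 105): V_0 = e^(−0.08)·[0.5832·0.0000 + 0.4168·30.7500] = 11.8307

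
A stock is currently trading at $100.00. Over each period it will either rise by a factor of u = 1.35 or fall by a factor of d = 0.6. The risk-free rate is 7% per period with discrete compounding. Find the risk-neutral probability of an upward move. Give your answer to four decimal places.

p = 0.6267

Risk-neutral probability p = (1 + 0.07 − 0.6)/(1.35 − 0.6) = 0.4700/0.7500 = 0.6267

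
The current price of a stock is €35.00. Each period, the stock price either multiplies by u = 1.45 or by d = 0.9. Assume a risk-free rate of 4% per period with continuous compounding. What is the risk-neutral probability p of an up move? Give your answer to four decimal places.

Risk-neutral probability p = (e^0.04 − 0.9)/(1.45 − 0.9) = 0.1408/0.5500 = 0.2560

p = 0.2560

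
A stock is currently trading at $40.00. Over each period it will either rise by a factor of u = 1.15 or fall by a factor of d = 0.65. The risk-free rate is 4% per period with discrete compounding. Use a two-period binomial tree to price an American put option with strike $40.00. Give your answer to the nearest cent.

$4.56

Risk-neutral probability p = (1 + 0.04 − 0.65)/(1.15 − 0.65) = 0.3900/0.5000 = 0.7800
Terminal stock prices: S_uu = 52.9, S_ud = 29.9, S_dd = 16.9
Terminal payoffs (K − S): max(-12.9, 0) = 0, max(10.1, 0) = 10.1, max(23.1, 0) = 23.1
Node u (S = 46): continuation = 1/1.04·[0.7800·0.0000 + 0.2200·10.1000] = 2.1365; exercise value = 0.0000 ≤ continuation, so V_u = 2.1365
Node d (S = 26): continuation = 1/1.04·[0.7800·10.1000 + 0.2200·23.1000] = 12.4615; exercise value = 14.0000 > continuation, so V_d = 14.0000 (exercise)
Node 0 (S = 40): continuation = 1/1.04·[0.7800·2.1365 + 0.2200·14.0000] = 4.5639; exercise value = 0.0000 ≤ continuation, so V_0 = 4.5639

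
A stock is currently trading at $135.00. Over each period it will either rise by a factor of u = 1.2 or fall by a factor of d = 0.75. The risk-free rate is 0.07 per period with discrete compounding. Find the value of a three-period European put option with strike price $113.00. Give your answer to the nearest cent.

Risk-neutral probability p = (1 + 0.07 − 0.75)/(1.2 − 0.75) = 0.3200/0.4500 = 0.7111
Terminal stock prices: S_uuu = 233.3, S_uud = 145.8, S_udd = 91.12, S_ddd = 56.95
Terminal payoffs (K − S): max(-120.3, 0) = 0, max(-32.8, 0) = 0, max(21.88, 0) = 21.88, max(56.05, 0) = 56.05
Node uu (S = 194.4): V_uu = 1/1.07·[0.7111·0.0000 + 0.2889·0.0000] = 0.0000
Node ud (S = 121.5): V_ud = 1/1.07·[0.7111·0.0000 + 0.2889·21.8750] = 5.9060
Node dd (S = 75.94): V_dd = 1/1.07·[0.7111·21.8750 + 0.2889·56.0469] = 29.6700
Node u (S = 162): V_u = 1/1.07·[0.7111·0.0000 + 0.2889·5.9060] = 1.5946
Node d (S = 101.2): V_d = 1/1.07·[0.7111·5.9060 + 0.2889·29.6700] = 11.9357
Node 0 (S = 135): V_0 = 1/1.07·[0.7111·1.5946 + 0.2889·11.9357] = 4.2822

$4.28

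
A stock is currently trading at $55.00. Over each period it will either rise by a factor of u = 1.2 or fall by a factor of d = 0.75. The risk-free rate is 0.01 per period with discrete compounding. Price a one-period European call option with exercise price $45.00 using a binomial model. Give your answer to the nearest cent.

$12.01

Risk-neutral probability p = (1 + 0.01 − 0.75)/(1.2 − 0.75) = 0.2600/0.4500 = 0.5778
Terminal stock prices: S_u = 66, S_d = 41.25
Terminal payoffs (S − K): max(21, 0) = 21, max(-3.75, 0) = 0
Node 0 (S = 55): V_0 = 1/1.01·[0.5778·21.0000 + 0.4222·0.0000] = 12.0132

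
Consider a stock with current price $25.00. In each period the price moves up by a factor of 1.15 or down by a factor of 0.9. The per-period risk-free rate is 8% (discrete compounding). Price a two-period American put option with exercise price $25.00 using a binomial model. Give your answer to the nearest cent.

Risk-neutral probability p = (1 + 0.08 − 0.9)/(1.15 − 0.9) = 0.1800/0.2500 = 0.7200
Terminal stock prices: S_uu = 33.06, S_ud = 25.87, S_dd = 20.25
Terminal payoffs (K − S): max(-8.062, 0) = 0, max(-0.875, 0) = 0, max(4.75, 0) = 4.75
Node u (S = 28.75): continuation = 1/1.08·[0.7200·0.0000 + 0.2800·0.0000] = 0.0000; exercise value = 0.0000 ≤ continuation, so V_u = 0.0000
Node d (S = 22.5): continuation = 1/1.08·[0.7200·0.0000 + 0.2800·4.7500] = 1.2315; exercise value = 2.5000 > continuation, so V_d = 2.5000 (exercise)
Node 0 (S = 25): continuation = 1/1.08·[0.7200·0.0000 + 0.2800·2.5000] = 0.6481; exercise value = 0.0000 ≤ continuation, so V_0 = 0.6481

$0.65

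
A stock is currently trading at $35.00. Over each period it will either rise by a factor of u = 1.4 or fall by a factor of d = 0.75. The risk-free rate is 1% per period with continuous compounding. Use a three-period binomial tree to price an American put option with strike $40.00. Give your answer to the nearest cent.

$10.64

Risk-neutral probability p = (e^0.01 − 0.75)/(1.4 − 0.75) = 0.2601/0.6500 = 0.4001
Terminal stock prices: S_uuu = 96.04, S_uud = 51.45, S_udd = 27.56, S_ddd = 14.77
Terminal payoffs (K − S): max(-56.04, 0) = 0, max(-11.45, 0) = 0, max(12.44, 0) = 12.44, max(25.23, 0) = 25.23
Node uu (S = 68.6): continuation = e^(−0.01)·[0.4001·0.0000 + 0.5999·0.0000] = 0.0000; exercise value = 0.0000 ≤ continuation, so V_uu = 0.0000
Node ud (S = 36.75): continuation = e^(−0.01)·[0.4001·0.0000 + 0.5999·12.4375] = 7.3873; exercise value = 3.2500 ≤ continuation, so V_ud = 7.3873
Node dd (S = 19.69): continuation = e^(−0.01)·[0.4001·12.4375 + 0.5999·25.2344] = 19.9145; exercise value = 20.3125 > continuation, so V_dd = 20.3125 (exercise)
Node u (S = 49): continuation = e^(−0.01)·[0.4001·0.0000 + 0.5999·7.3873] = 4.3877; exercise value = 0.0000 ≤ continuation, so V_u = 4.3877
Node d (S = 26.25): continuation = e^(−0.01)·[0.4001·7.3873 + 0.5999·20.3125] = 14.9908; exercise value = 13.7500 ≤ continuation, so V_d = 14.9908
Node 0 (S = 35): continuation = e^(−0.01)·[0.4001·4.3877 + 0.5999·14.9908] = 10.6418; exercise value = 5.0000 ≤ continuation, so V_0 = 10.6418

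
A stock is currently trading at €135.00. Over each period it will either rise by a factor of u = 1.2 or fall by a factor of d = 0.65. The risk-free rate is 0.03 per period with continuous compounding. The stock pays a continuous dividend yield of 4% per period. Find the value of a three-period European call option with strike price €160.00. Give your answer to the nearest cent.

€15.83

Per-period risk-free factor R = e^0.03 = 1.0305; dividend-adjusted growth = e^(0.03−0.04) = 0.9900.
Risk-neutral probability p = (0.9900 − 0.65)/(1.2 − 0.65) = 0.3400/0.5500 = 0.6183
Terminal stock prices: S_uuu = 233.3, S_uud = 126.4, S_udd = 68.45, S_ddd = 37.07
Terminal payoffs (S − K): max(73.28, 0) = 73.28, max(-33.64, 0) = 0, max(-91.55, 0) = 0, max(-122.9, 0) = 0
Node uu (S = 194.4): V_uu = e^(−0.03)·[0.6183·73.2800 + 0.3817·0.0000] = 43.9680
Node ud (S = 105.3): V_ud = e^(−0.03)·[0.6183·0.0000 + 0.3817·0.0000] = 0.0000
Node dd (S = 57.04): V_dd = e^(−0.03)·[0.6183·0.0000 + 0.3817·0.0000] = 0.0000
Node u (S = 162): V_u = e^(−0.03)·[0.6183·43.9680 + 0.3817·0.0000] = 26.3808
Node d (S = 87.75): V_d = e^(−0.03)·[0.6183·0.0000 + 0.3817·0.0000] = 0.0000
Node 0 (S = 135): V_0 = e^(−0.03)·[0.6183·26.3808 + 0.3817·0.0000] = 15.8285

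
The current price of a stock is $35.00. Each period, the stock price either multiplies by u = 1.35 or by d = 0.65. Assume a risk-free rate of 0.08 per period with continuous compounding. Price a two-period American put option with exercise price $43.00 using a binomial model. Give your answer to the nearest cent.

Risk-neutral probability p = (e^0.08 − 0.65)/(1.35 − 0.65) = 0.4333/0.7000 = 0.6190
Terminal stock prices: S_uu = 63.79, S_ud = 30.71, S_dd = 14.79
Terminal payoffs (K − S): max(-20.79, 0) = 0, max(12.29, 0) = 12.29, max(28.21, 0) = 28.21
Node u (S = 47.25): continuation = e^(−0.08)·[0.6190·0.0000 + 0.3810·12.2875] = 4.3218; exercise value = 0.0000 ≤ continuation, so V_u = 4.3218
Node d (S = 22.75): continuation = e^(−0.08)·[0.6190·12.2875 + 0.3810·28.2125] = 16.9440; exercise value = 20.2500 > continuation, so V_d = 20.2500 (exercise)
Node 0 (S = 35): continuation = e^(−0.08)·[0.6190·4.3218 + 0.3810·20.2500] = 9.5919; exercise value = 8.0000 ≤ continuation, so V_0 = 9.5919

$9.59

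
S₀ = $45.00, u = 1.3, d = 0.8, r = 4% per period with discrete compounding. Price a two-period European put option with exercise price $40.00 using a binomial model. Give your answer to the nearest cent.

$2.80

Risk-neutral probability p = (1 + 0.04 − 0.8)/(1.3 − 0.8) = 0.2400/0.5000 = 0.4800
Terminal stock prices: S_uu = 76.05, S_ud = 46.8, S_dd = 28.8
Terminal payoffs (K − S): max(-36.05, 0) = 0, max(-6.8, 0) = 0, max(11.2, 0) = 11.2
Node u (S = 58.5): V_u = 1/1.04·[0.4800·0.0000 + 0.5200·0.0000] = 0.0000
Node d (S = 36): V_d = 1/1.04·[0.4800·0.0000 + 0.5200·11.2000] = 5.6000
Node 0 (S = 45): V_0 = 1/1.04·[0.4800·0.0000 + 0.5200·5.6000] = 2.8000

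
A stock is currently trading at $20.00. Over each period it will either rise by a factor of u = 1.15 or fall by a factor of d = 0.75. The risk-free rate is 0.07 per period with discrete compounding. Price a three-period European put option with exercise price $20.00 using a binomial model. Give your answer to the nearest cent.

$0.68

Risk-neutral probability p = (1 + 0.07 − 0.75)/(1.15 − 0.75) = 0.3200/0.4000 = 0.8000
Terminal stock prices: S_uuu = 30.42, S_uud = 19.84, S_udd = 12.94, S_ddd = 8.438
Terminal payoffs (K − S): max(-10.42, 0) = 0, max(0.1625, 0) = 0.1625, max(7.062, 0) = 7.062, max(11.56, 0) = 11.56
Node uu (S = 26.45): V_uu = 1/1.07·[0.8000·0.0000 + 0.2000·0.1625] = 0.0304
Node ud (S = 17.25): V_ud = 1/1.07·[0.8000·0.1625 + 0.2000·7.0625] = 1.4416
Node dd (S = 11.25): V_dd = 1/1.07·[0.8000·7.0625 + 0.2000·11.5625] = 7.4416
Node u (S = 23): V_u = 1/1.07·[0.8000·0.0304 + 0.2000·1.4416] = 0.2922
Node d (S = 15): V_d = 1/1.07·[0.8000·1.4416 + 0.2000·7.4416] = 2.4688
Node 0 (S = 20): V_0 = 1/1.07·[0.8000·0.2922 + 0.2000·2.4688] = 0.6799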